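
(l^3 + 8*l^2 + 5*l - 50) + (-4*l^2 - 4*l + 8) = l^3 + 4*l^2 + l - 42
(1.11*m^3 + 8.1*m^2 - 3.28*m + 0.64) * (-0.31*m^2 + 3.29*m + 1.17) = -0.3441*m^5 + 1.1409*m^4 + 28.9645*m^3 - 1.5126*m^2 - 1.732*m + 0.7488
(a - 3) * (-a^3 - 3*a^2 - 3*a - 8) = -a^4 + 6*a^2 + a + 24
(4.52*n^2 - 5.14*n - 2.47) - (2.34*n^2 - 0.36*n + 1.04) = 2.18*n^2 - 4.78*n - 3.51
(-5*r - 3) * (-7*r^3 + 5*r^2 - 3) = 35*r^4 - 4*r^3 - 15*r^2 + 15*r + 9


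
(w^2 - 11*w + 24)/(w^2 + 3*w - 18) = (w - 8)/(w + 6)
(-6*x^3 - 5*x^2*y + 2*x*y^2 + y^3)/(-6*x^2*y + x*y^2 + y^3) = (x + y)/y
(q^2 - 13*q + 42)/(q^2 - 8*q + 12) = (q - 7)/(q - 2)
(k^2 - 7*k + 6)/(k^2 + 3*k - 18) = (k^2 - 7*k + 6)/(k^2 + 3*k - 18)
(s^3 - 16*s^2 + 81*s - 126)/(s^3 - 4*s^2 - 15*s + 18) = (s^2 - 10*s + 21)/(s^2 + 2*s - 3)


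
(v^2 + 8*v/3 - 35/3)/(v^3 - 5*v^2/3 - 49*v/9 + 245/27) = 9*(v + 5)/(9*v^2 + 6*v - 35)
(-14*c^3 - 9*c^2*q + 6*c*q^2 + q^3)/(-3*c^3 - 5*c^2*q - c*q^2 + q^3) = (-14*c^2 + 5*c*q + q^2)/(-3*c^2 - 2*c*q + q^2)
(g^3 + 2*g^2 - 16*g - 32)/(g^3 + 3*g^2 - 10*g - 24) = (g - 4)/(g - 3)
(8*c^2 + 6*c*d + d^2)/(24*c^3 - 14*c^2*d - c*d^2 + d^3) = (2*c + d)/(6*c^2 - 5*c*d + d^2)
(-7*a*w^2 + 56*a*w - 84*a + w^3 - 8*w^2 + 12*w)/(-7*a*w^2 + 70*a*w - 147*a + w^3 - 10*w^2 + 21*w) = (w^2 - 8*w + 12)/(w^2 - 10*w + 21)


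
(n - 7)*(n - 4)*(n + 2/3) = n^3 - 31*n^2/3 + 62*n/3 + 56/3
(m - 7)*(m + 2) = m^2 - 5*m - 14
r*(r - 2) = r^2 - 2*r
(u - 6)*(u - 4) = u^2 - 10*u + 24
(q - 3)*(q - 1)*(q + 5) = q^3 + q^2 - 17*q + 15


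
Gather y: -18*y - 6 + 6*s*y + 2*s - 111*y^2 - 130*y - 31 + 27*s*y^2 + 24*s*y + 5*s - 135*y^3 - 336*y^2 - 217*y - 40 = 7*s - 135*y^3 + y^2*(27*s - 447) + y*(30*s - 365) - 77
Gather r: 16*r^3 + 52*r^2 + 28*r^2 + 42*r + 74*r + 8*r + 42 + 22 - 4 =16*r^3 + 80*r^2 + 124*r + 60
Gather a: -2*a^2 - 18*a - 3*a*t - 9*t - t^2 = -2*a^2 + a*(-3*t - 18) - t^2 - 9*t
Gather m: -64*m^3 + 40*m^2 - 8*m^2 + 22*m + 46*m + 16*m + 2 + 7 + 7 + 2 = -64*m^3 + 32*m^2 + 84*m + 18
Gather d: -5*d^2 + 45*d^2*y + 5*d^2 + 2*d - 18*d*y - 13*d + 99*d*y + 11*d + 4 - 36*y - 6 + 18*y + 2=45*d^2*y + 81*d*y - 18*y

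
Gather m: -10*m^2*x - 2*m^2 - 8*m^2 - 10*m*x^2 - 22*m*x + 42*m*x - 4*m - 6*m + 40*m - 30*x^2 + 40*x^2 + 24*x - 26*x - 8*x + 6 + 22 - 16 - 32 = m^2*(-10*x - 10) + m*(-10*x^2 + 20*x + 30) + 10*x^2 - 10*x - 20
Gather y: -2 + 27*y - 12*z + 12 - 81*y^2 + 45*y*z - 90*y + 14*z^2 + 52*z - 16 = -81*y^2 + y*(45*z - 63) + 14*z^2 + 40*z - 6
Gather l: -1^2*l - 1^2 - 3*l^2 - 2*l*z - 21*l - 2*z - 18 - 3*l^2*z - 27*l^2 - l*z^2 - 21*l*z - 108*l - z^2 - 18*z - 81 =l^2*(-3*z - 30) + l*(-z^2 - 23*z - 130) - z^2 - 20*z - 100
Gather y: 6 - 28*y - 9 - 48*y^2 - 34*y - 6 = -48*y^2 - 62*y - 9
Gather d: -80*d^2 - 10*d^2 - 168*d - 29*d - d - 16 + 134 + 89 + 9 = -90*d^2 - 198*d + 216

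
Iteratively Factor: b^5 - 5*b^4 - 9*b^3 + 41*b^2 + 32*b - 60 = (b - 3)*(b^4 - 2*b^3 - 15*b^2 - 4*b + 20) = (b - 3)*(b - 1)*(b^3 - b^2 - 16*b - 20) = (b - 3)*(b - 1)*(b + 2)*(b^2 - 3*b - 10) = (b - 3)*(b - 1)*(b + 2)^2*(b - 5)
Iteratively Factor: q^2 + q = (q)*(q + 1)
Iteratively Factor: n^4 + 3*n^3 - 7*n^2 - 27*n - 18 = (n - 3)*(n^3 + 6*n^2 + 11*n + 6) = (n - 3)*(n + 2)*(n^2 + 4*n + 3) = (n - 3)*(n + 2)*(n + 3)*(n + 1)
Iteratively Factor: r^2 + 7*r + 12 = (r + 4)*(r + 3)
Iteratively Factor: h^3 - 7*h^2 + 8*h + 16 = (h - 4)*(h^2 - 3*h - 4) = (h - 4)^2*(h + 1)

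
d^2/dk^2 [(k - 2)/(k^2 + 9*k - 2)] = 2*((k - 2)*(2*k + 9)^2 - (3*k + 7)*(k^2 + 9*k - 2))/(k^2 + 9*k - 2)^3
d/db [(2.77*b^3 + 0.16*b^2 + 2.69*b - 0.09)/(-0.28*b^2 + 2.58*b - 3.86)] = (-0.7756*b^4 + 14.2932*b^3 - 30.9106*b^2 - 1.2856*b - 10.1512)/(0.0784*b^4 - 1.4448*b^3 + 8.818*b^2 - 19.9176*b + 14.8996)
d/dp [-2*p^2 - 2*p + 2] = -4*p - 2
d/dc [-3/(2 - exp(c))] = -3*exp(c)/(exp(c) - 2)^2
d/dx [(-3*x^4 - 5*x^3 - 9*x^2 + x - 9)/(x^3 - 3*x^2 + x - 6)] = 3*(-x^6 + 6*x^5 + 5*x^4 + 20*x^3 + 37*x^2 + 18*x + 1)/(x^6 - 6*x^5 + 11*x^4 - 18*x^3 + 37*x^2 - 12*x + 36)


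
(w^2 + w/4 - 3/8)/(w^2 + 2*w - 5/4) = (4*w + 3)/(2*(2*w + 5))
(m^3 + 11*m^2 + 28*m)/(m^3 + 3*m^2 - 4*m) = (m + 7)/(m - 1)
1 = 1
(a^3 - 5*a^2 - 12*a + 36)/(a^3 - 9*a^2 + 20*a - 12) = (a + 3)/(a - 1)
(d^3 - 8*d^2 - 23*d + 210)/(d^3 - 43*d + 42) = (d^2 - 2*d - 35)/(d^2 + 6*d - 7)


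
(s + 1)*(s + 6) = s^2 + 7*s + 6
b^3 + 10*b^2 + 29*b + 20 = (b + 1)*(b + 4)*(b + 5)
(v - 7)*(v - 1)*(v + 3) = v^3 - 5*v^2 - 17*v + 21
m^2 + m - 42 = (m - 6)*(m + 7)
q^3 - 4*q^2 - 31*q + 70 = (q - 7)*(q - 2)*(q + 5)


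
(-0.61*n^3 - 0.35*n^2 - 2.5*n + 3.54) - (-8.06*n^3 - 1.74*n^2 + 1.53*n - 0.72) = 7.45*n^3 + 1.39*n^2 - 4.03*n + 4.26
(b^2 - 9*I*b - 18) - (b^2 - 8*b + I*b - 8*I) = 8*b - 10*I*b - 18 + 8*I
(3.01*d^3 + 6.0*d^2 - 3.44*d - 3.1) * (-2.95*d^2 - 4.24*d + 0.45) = -8.8795*d^5 - 30.4624*d^4 - 13.9375*d^3 + 26.4306*d^2 + 11.596*d - 1.395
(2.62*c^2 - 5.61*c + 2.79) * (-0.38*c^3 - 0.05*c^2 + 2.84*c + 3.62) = -0.9956*c^5 + 2.0008*c^4 + 6.6611*c^3 - 6.5875*c^2 - 12.3846*c + 10.0998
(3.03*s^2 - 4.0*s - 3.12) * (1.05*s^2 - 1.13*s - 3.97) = 3.1815*s^4 - 7.6239*s^3 - 10.7851*s^2 + 19.4056*s + 12.3864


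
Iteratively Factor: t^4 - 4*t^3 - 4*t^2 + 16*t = (t + 2)*(t^3 - 6*t^2 + 8*t) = t*(t + 2)*(t^2 - 6*t + 8) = t*(t - 2)*(t + 2)*(t - 4)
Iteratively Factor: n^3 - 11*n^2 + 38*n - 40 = (n - 2)*(n^2 - 9*n + 20) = (n - 5)*(n - 2)*(n - 4)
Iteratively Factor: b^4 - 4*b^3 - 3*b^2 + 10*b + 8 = (b - 2)*(b^3 - 2*b^2 - 7*b - 4) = (b - 4)*(b - 2)*(b^2 + 2*b + 1) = (b - 4)*(b - 2)*(b + 1)*(b + 1)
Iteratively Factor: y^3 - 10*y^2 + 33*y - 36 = (y - 3)*(y^2 - 7*y + 12) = (y - 3)^2*(y - 4)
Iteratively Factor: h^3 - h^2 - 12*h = (h + 3)*(h^2 - 4*h) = (h - 4)*(h + 3)*(h)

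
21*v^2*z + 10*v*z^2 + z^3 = z*(3*v + z)*(7*v + z)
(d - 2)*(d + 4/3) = d^2 - 2*d/3 - 8/3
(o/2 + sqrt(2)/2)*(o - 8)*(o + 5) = o^3/2 - 3*o^2/2 + sqrt(2)*o^2/2 - 20*o - 3*sqrt(2)*o/2 - 20*sqrt(2)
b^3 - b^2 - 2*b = b*(b - 2)*(b + 1)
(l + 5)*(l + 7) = l^2 + 12*l + 35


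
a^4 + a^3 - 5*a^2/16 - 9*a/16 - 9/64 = (a - 3/4)*(a + 1/2)^2*(a + 3/4)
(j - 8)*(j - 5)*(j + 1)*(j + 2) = j^4 - 10*j^3 + 3*j^2 + 94*j + 80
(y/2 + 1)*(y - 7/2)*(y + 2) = y^3/2 + y^2/4 - 5*y - 7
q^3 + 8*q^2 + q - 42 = (q - 2)*(q + 3)*(q + 7)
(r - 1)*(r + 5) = r^2 + 4*r - 5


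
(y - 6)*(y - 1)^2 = y^3 - 8*y^2 + 13*y - 6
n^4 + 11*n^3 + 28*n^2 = n^2*(n + 4)*(n + 7)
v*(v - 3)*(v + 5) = v^3 + 2*v^2 - 15*v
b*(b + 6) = b^2 + 6*b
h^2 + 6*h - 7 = (h - 1)*(h + 7)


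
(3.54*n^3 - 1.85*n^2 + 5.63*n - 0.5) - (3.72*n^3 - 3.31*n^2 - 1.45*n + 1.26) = -0.18*n^3 + 1.46*n^2 + 7.08*n - 1.76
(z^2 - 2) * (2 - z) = -z^3 + 2*z^2 + 2*z - 4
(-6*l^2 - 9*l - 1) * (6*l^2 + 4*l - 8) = -36*l^4 - 78*l^3 + 6*l^2 + 68*l + 8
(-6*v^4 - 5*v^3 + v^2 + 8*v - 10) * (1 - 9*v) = 54*v^5 + 39*v^4 - 14*v^3 - 71*v^2 + 98*v - 10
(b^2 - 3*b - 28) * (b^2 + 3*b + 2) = b^4 - 35*b^2 - 90*b - 56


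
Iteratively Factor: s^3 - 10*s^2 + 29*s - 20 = (s - 1)*(s^2 - 9*s + 20) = (s - 4)*(s - 1)*(s - 5)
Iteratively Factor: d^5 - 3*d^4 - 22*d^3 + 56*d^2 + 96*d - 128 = (d - 4)*(d^4 + d^3 - 18*d^2 - 16*d + 32) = (d - 4)*(d + 2)*(d^3 - d^2 - 16*d + 16) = (d - 4)^2*(d + 2)*(d^2 + 3*d - 4) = (d - 4)^2*(d + 2)*(d + 4)*(d - 1)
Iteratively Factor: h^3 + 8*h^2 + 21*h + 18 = (h + 2)*(h^2 + 6*h + 9) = (h + 2)*(h + 3)*(h + 3)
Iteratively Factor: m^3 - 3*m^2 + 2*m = (m - 2)*(m^2 - m) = (m - 2)*(m - 1)*(m)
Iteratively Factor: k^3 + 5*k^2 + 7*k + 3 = (k + 1)*(k^2 + 4*k + 3) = (k + 1)*(k + 3)*(k + 1)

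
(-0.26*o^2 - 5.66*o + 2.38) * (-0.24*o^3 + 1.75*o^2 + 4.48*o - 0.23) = 0.0624*o^5 + 0.9034*o^4 - 11.641*o^3 - 21.132*o^2 + 11.9642*o - 0.5474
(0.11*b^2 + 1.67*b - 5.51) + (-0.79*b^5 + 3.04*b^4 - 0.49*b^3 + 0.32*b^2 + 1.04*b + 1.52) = -0.79*b^5 + 3.04*b^4 - 0.49*b^3 + 0.43*b^2 + 2.71*b - 3.99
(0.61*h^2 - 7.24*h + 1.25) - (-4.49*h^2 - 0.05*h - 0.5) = 5.1*h^2 - 7.19*h + 1.75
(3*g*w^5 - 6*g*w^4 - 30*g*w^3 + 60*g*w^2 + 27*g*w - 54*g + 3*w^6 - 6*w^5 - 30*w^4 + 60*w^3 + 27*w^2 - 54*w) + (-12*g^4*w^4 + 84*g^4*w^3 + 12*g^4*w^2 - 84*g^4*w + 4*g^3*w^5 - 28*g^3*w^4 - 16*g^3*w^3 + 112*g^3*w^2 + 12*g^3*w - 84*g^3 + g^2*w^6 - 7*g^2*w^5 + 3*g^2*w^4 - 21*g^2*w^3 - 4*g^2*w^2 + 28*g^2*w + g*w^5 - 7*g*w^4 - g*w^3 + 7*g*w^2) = -12*g^4*w^4 + 84*g^4*w^3 + 12*g^4*w^2 - 84*g^4*w + 4*g^3*w^5 - 28*g^3*w^4 - 16*g^3*w^3 + 112*g^3*w^2 + 12*g^3*w - 84*g^3 + g^2*w^6 - 7*g^2*w^5 + 3*g^2*w^4 - 21*g^2*w^3 - 4*g^2*w^2 + 28*g^2*w + 4*g*w^5 - 13*g*w^4 - 31*g*w^3 + 67*g*w^2 + 27*g*w - 54*g + 3*w^6 - 6*w^5 - 30*w^4 + 60*w^3 + 27*w^2 - 54*w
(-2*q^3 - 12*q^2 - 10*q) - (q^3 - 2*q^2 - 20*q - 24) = -3*q^3 - 10*q^2 + 10*q + 24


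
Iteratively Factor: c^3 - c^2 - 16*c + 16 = (c - 1)*(c^2 - 16) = (c - 1)*(c + 4)*(c - 4)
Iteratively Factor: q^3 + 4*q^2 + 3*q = (q + 3)*(q^2 + q) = q*(q + 3)*(q + 1)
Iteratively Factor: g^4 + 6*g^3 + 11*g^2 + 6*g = (g + 1)*(g^3 + 5*g^2 + 6*g) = g*(g + 1)*(g^2 + 5*g + 6) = g*(g + 1)*(g + 3)*(g + 2)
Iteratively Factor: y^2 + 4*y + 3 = (y + 1)*(y + 3)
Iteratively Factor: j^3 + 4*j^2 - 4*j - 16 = (j + 2)*(j^2 + 2*j - 8) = (j - 2)*(j + 2)*(j + 4)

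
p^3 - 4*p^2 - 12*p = p*(p - 6)*(p + 2)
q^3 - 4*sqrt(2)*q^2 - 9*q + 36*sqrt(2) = (q - 3)*(q + 3)*(q - 4*sqrt(2))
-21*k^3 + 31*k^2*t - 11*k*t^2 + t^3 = (-7*k + t)*(-3*k + t)*(-k + t)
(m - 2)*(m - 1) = m^2 - 3*m + 2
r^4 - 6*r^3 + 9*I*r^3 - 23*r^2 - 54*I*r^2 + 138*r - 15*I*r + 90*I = (r - 6)*(r + I)*(r + 3*I)*(r + 5*I)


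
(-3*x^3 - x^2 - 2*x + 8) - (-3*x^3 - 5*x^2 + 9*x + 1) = 4*x^2 - 11*x + 7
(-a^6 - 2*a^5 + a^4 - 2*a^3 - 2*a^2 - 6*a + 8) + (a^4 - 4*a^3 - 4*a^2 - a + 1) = -a^6 - 2*a^5 + 2*a^4 - 6*a^3 - 6*a^2 - 7*a + 9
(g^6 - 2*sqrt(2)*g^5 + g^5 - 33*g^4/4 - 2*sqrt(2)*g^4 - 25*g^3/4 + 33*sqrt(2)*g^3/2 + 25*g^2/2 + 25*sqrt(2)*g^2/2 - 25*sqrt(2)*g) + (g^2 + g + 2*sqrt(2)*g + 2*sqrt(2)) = g^6 - 2*sqrt(2)*g^5 + g^5 - 33*g^4/4 - 2*sqrt(2)*g^4 - 25*g^3/4 + 33*sqrt(2)*g^3/2 + 27*g^2/2 + 25*sqrt(2)*g^2/2 - 23*sqrt(2)*g + g + 2*sqrt(2)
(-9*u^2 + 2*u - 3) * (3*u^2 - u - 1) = -27*u^4 + 15*u^3 - 2*u^2 + u + 3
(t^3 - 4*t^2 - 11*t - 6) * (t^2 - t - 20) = t^5 - 5*t^4 - 27*t^3 + 85*t^2 + 226*t + 120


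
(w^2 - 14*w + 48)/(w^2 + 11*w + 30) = (w^2 - 14*w + 48)/(w^2 + 11*w + 30)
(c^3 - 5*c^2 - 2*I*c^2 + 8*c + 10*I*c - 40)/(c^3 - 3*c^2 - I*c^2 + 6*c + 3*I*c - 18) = (c^2 - c*(5 + 4*I) + 20*I)/(c^2 - 3*c*(1 + I) + 9*I)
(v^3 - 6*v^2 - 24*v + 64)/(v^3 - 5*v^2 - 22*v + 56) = (v - 8)/(v - 7)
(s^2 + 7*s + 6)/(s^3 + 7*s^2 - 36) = (s + 1)/(s^2 + s - 6)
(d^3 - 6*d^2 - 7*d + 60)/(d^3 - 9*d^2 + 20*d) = (d + 3)/d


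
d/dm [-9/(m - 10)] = 9/(m - 10)^2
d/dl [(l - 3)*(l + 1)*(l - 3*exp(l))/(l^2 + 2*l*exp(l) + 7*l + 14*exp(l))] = (-(l - 3)*(l + 1)*(l - 3*exp(l))*(2*l*exp(l) + 2*l + 16*exp(l) + 7) + (-(l - 3)*(l + 1)*(3*exp(l) - 1) + (l - 3)*(l - 3*exp(l)) + (l + 1)*(l - 3*exp(l)))*(l^2 + 2*l*exp(l) + 7*l + 14*exp(l)))/(l^2 + 2*l*exp(l) + 7*l + 14*exp(l))^2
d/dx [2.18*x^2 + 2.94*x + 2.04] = 4.36*x + 2.94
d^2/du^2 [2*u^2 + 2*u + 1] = 4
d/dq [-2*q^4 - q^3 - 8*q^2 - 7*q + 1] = -8*q^3 - 3*q^2 - 16*q - 7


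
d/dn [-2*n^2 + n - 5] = 1 - 4*n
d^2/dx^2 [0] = 0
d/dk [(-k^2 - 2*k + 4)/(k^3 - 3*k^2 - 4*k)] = (k^4 + 4*k^3 - 14*k^2 + 24*k + 16)/(k^2*(k^4 - 6*k^3 + k^2 + 24*k + 16))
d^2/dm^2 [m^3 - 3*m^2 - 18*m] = 6*m - 6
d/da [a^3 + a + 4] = 3*a^2 + 1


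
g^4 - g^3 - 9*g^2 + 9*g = g*(g - 3)*(g - 1)*(g + 3)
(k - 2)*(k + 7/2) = k^2 + 3*k/2 - 7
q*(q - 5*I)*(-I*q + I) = -I*q^3 - 5*q^2 + I*q^2 + 5*q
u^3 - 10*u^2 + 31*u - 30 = (u - 5)*(u - 3)*(u - 2)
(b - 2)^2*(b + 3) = b^3 - b^2 - 8*b + 12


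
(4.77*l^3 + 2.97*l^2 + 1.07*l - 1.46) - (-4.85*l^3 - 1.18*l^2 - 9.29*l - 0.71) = 9.62*l^3 + 4.15*l^2 + 10.36*l - 0.75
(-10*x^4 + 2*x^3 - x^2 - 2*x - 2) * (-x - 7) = 10*x^5 + 68*x^4 - 13*x^3 + 9*x^2 + 16*x + 14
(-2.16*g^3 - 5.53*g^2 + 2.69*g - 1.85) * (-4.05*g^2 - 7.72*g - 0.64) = 8.748*g^5 + 39.0717*g^4 + 33.1795*g^3 - 9.7351*g^2 + 12.5604*g + 1.184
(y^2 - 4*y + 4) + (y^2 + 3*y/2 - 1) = 2*y^2 - 5*y/2 + 3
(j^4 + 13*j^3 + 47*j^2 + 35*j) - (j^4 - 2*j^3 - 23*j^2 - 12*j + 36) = 15*j^3 + 70*j^2 + 47*j - 36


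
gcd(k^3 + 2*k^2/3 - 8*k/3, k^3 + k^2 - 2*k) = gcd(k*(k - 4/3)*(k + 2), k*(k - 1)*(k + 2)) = k^2 + 2*k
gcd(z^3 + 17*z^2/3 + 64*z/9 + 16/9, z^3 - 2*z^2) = 1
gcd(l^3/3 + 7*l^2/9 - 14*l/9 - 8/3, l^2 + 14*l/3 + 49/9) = 1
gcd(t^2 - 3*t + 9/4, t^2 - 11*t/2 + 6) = t - 3/2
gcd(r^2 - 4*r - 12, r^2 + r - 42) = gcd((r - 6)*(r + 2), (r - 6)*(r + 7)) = r - 6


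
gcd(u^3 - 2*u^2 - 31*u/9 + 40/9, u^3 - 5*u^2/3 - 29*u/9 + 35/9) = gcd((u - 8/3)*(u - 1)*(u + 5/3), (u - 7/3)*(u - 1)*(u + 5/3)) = u^2 + 2*u/3 - 5/3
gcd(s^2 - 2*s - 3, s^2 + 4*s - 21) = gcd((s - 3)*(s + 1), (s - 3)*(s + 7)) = s - 3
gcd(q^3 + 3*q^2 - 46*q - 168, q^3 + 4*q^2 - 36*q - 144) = q^2 + 10*q + 24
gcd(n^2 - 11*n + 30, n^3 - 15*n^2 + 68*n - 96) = 1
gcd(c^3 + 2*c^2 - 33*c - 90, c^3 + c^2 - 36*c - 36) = c - 6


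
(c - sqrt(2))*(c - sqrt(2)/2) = c^2 - 3*sqrt(2)*c/2 + 1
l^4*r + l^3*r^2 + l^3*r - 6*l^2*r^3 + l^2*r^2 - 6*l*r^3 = l*(l - 2*r)*(l + 3*r)*(l*r + r)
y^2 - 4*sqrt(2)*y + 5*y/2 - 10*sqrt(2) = (y + 5/2)*(y - 4*sqrt(2))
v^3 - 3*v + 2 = (v - 1)^2*(v + 2)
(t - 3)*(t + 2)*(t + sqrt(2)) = t^3 - t^2 + sqrt(2)*t^2 - 6*t - sqrt(2)*t - 6*sqrt(2)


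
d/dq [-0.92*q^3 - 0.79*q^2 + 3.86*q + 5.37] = -2.76*q^2 - 1.58*q + 3.86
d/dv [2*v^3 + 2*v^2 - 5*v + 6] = 6*v^2 + 4*v - 5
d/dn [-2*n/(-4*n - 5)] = 10/(4*n + 5)^2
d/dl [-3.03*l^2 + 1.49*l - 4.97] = 1.49 - 6.06*l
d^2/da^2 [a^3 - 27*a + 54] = 6*a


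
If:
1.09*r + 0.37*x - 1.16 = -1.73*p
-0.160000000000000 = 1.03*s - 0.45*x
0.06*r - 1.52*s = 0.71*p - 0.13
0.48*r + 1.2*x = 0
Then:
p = 0.59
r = 0.15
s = -0.18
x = -0.06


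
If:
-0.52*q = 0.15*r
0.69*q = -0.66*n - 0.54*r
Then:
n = -0.516608391608392*r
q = -0.288461538461538*r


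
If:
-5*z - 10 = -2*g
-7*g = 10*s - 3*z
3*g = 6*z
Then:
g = -20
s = 11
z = -10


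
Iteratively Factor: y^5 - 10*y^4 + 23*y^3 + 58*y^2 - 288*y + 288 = (y - 2)*(y^4 - 8*y^3 + 7*y^2 + 72*y - 144) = (y - 4)*(y - 2)*(y^3 - 4*y^2 - 9*y + 36) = (y - 4)*(y - 2)*(y + 3)*(y^2 - 7*y + 12) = (y - 4)*(y - 3)*(y - 2)*(y + 3)*(y - 4)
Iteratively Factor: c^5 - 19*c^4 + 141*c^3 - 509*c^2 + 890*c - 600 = (c - 4)*(c^4 - 15*c^3 + 81*c^2 - 185*c + 150) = (c - 4)*(c - 3)*(c^3 - 12*c^2 + 45*c - 50) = (c - 5)*(c - 4)*(c - 3)*(c^2 - 7*c + 10) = (c - 5)^2*(c - 4)*(c - 3)*(c - 2)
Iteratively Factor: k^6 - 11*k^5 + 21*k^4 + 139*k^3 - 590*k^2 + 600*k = (k - 5)*(k^5 - 6*k^4 - 9*k^3 + 94*k^2 - 120*k) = (k - 5)*(k - 2)*(k^4 - 4*k^3 - 17*k^2 + 60*k) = k*(k - 5)*(k - 2)*(k^3 - 4*k^2 - 17*k + 60) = k*(k - 5)*(k - 3)*(k - 2)*(k^2 - k - 20) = k*(k - 5)^2*(k - 3)*(k - 2)*(k + 4)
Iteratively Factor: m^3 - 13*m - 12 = (m - 4)*(m^2 + 4*m + 3) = (m - 4)*(m + 3)*(m + 1)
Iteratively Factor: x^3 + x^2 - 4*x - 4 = (x - 2)*(x^2 + 3*x + 2) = (x - 2)*(x + 1)*(x + 2)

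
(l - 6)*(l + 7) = l^2 + l - 42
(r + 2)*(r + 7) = r^2 + 9*r + 14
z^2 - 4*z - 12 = (z - 6)*(z + 2)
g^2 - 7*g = g*(g - 7)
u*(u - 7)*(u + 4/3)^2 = u^4 - 13*u^3/3 - 152*u^2/9 - 112*u/9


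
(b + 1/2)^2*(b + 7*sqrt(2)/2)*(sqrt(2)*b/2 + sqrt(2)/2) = sqrt(2)*b^4/2 + sqrt(2)*b^3 + 7*b^3/2 + 5*sqrt(2)*b^2/8 + 7*b^2 + sqrt(2)*b/8 + 35*b/8 + 7/8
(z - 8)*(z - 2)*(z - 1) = z^3 - 11*z^2 + 26*z - 16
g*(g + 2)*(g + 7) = g^3 + 9*g^2 + 14*g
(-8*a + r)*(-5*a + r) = 40*a^2 - 13*a*r + r^2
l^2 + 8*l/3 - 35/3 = (l - 7/3)*(l + 5)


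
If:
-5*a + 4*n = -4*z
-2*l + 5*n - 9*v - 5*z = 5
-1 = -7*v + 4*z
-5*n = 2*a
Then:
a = 20*z/33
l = -2623*z/462 - 22/7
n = -8*z/33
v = 4*z/7 + 1/7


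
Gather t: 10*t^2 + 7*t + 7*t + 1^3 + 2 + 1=10*t^2 + 14*t + 4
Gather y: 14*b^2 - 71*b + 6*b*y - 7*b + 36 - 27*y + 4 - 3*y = 14*b^2 - 78*b + y*(6*b - 30) + 40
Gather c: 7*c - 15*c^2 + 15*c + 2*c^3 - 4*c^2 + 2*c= 2*c^3 - 19*c^2 + 24*c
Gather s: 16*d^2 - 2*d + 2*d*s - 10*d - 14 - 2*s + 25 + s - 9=16*d^2 - 12*d + s*(2*d - 1) + 2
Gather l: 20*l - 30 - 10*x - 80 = 20*l - 10*x - 110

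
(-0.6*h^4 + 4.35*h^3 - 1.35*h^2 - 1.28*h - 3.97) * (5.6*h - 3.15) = -3.36*h^5 + 26.25*h^4 - 21.2625*h^3 - 2.9155*h^2 - 18.2*h + 12.5055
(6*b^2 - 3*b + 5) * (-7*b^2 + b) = -42*b^4 + 27*b^3 - 38*b^2 + 5*b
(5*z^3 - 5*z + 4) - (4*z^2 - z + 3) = 5*z^3 - 4*z^2 - 4*z + 1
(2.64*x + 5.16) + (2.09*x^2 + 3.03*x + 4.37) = 2.09*x^2 + 5.67*x + 9.53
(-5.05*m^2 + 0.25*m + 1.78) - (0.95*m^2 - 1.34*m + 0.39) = -6.0*m^2 + 1.59*m + 1.39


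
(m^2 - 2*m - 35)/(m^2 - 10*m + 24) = (m^2 - 2*m - 35)/(m^2 - 10*m + 24)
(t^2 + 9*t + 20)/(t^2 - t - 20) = (t + 5)/(t - 5)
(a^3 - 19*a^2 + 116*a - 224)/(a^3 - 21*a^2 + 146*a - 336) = (a - 4)/(a - 6)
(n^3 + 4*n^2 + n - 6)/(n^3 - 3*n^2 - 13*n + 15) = (n + 2)/(n - 5)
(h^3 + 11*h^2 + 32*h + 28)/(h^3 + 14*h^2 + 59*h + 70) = (h + 2)/(h + 5)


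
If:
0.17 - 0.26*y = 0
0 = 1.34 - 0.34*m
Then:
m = 3.94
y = 0.65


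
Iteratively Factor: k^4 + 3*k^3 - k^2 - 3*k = (k + 3)*(k^3 - k) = k*(k + 3)*(k^2 - 1) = k*(k + 1)*(k + 3)*(k - 1)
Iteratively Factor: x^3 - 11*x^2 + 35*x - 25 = (x - 5)*(x^2 - 6*x + 5) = (x - 5)^2*(x - 1)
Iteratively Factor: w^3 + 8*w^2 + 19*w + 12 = (w + 3)*(w^2 + 5*w + 4) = (w + 3)*(w + 4)*(w + 1)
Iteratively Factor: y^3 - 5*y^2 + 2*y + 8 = (y - 4)*(y^2 - y - 2) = (y - 4)*(y - 2)*(y + 1)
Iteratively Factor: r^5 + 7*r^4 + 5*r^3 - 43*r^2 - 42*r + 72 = (r - 2)*(r^4 + 9*r^3 + 23*r^2 + 3*r - 36) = (r - 2)*(r - 1)*(r^3 + 10*r^2 + 33*r + 36) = (r - 2)*(r - 1)*(r + 3)*(r^2 + 7*r + 12) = (r - 2)*(r - 1)*(r + 3)^2*(r + 4)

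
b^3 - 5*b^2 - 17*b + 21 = (b - 7)*(b - 1)*(b + 3)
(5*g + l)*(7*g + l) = 35*g^2 + 12*g*l + l^2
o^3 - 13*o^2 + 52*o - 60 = (o - 6)*(o - 5)*(o - 2)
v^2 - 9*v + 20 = (v - 5)*(v - 4)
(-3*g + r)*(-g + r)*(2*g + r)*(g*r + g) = 6*g^4*r + 6*g^4 - 5*g^3*r^2 - 5*g^3*r - 2*g^2*r^3 - 2*g^2*r^2 + g*r^4 + g*r^3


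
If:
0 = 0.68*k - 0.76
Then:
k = 1.12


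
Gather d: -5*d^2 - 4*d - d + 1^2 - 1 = -5*d^2 - 5*d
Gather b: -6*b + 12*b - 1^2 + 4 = 6*b + 3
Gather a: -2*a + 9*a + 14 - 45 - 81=7*a - 112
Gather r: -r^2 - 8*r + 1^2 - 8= -r^2 - 8*r - 7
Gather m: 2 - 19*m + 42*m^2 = 42*m^2 - 19*m + 2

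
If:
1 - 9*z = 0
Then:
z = 1/9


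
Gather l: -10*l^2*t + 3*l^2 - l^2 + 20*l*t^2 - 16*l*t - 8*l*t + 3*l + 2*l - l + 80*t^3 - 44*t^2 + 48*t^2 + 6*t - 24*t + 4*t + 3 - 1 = l^2*(2 - 10*t) + l*(20*t^2 - 24*t + 4) + 80*t^3 + 4*t^2 - 14*t + 2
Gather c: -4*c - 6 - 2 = -4*c - 8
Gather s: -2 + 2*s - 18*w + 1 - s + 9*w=s - 9*w - 1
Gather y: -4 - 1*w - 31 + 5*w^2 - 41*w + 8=5*w^2 - 42*w - 27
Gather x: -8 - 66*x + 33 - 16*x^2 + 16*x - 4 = -16*x^2 - 50*x + 21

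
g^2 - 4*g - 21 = (g - 7)*(g + 3)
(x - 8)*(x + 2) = x^2 - 6*x - 16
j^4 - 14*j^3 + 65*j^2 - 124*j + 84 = (j - 7)*(j - 3)*(j - 2)^2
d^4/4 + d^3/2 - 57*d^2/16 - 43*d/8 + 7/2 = (d/4 + 1/2)*(d - 7/2)*(d - 1/2)*(d + 4)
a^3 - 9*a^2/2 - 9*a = a*(a - 6)*(a + 3/2)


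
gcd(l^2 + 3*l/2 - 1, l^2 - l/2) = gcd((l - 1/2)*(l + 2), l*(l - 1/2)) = l - 1/2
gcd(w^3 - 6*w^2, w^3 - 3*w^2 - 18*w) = w^2 - 6*w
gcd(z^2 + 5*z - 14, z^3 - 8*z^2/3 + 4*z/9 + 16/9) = z - 2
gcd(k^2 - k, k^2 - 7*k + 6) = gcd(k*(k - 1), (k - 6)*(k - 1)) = k - 1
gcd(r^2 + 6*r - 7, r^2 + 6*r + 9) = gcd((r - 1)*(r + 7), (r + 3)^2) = 1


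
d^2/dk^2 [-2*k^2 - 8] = -4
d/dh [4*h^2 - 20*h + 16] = 8*h - 20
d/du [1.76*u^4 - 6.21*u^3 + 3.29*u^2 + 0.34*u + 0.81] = 7.04*u^3 - 18.63*u^2 + 6.58*u + 0.34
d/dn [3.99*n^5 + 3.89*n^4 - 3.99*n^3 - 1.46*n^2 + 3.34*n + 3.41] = 19.95*n^4 + 15.56*n^3 - 11.97*n^2 - 2.92*n + 3.34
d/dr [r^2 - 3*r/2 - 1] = 2*r - 3/2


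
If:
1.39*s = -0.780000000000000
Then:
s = -0.56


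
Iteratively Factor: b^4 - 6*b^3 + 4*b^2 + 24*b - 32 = (b - 4)*(b^3 - 2*b^2 - 4*b + 8) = (b - 4)*(b - 2)*(b^2 - 4) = (b - 4)*(b - 2)*(b + 2)*(b - 2)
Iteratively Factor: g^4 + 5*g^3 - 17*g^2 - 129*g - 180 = (g + 3)*(g^3 + 2*g^2 - 23*g - 60) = (g + 3)*(g + 4)*(g^2 - 2*g - 15) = (g + 3)^2*(g + 4)*(g - 5)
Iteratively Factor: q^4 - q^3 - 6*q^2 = (q)*(q^3 - q^2 - 6*q) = q*(q + 2)*(q^2 - 3*q) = q*(q - 3)*(q + 2)*(q)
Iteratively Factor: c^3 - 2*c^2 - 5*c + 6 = (c - 3)*(c^2 + c - 2) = (c - 3)*(c - 1)*(c + 2)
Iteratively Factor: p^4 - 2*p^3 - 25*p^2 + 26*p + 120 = (p - 3)*(p^3 + p^2 - 22*p - 40) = (p - 5)*(p - 3)*(p^2 + 6*p + 8) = (p - 5)*(p - 3)*(p + 4)*(p + 2)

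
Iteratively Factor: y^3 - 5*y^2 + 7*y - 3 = (y - 1)*(y^2 - 4*y + 3) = (y - 1)^2*(y - 3)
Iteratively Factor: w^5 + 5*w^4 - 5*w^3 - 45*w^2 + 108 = (w + 3)*(w^4 + 2*w^3 - 11*w^2 - 12*w + 36) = (w + 3)^2*(w^3 - w^2 - 8*w + 12) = (w + 3)^3*(w^2 - 4*w + 4) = (w - 2)*(w + 3)^3*(w - 2)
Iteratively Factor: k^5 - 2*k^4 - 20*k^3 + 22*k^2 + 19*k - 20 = (k - 1)*(k^4 - k^3 - 21*k^2 + k + 20) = (k - 1)^2*(k^3 - 21*k - 20) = (k - 1)^2*(k + 1)*(k^2 - k - 20) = (k - 1)^2*(k + 1)*(k + 4)*(k - 5)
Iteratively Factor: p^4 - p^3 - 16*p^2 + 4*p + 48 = (p - 2)*(p^3 + p^2 - 14*p - 24) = (p - 2)*(p + 3)*(p^2 - 2*p - 8) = (p - 4)*(p - 2)*(p + 3)*(p + 2)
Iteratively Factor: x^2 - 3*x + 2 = (x - 2)*(x - 1)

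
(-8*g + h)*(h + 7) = -8*g*h - 56*g + h^2 + 7*h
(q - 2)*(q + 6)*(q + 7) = q^3 + 11*q^2 + 16*q - 84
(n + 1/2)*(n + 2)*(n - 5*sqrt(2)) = n^3 - 5*sqrt(2)*n^2 + 5*n^2/2 - 25*sqrt(2)*n/2 + n - 5*sqrt(2)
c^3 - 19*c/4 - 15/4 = (c - 5/2)*(c + 1)*(c + 3/2)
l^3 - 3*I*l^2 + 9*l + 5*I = (l - 5*I)*(l + I)^2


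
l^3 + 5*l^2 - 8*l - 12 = (l - 2)*(l + 1)*(l + 6)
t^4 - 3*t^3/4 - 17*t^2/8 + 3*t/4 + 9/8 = (t - 3/2)*(t - 1)*(t + 3/4)*(t + 1)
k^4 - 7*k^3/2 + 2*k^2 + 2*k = k*(k - 2)^2*(k + 1/2)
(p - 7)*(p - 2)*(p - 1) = p^3 - 10*p^2 + 23*p - 14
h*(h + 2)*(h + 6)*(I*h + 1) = I*h^4 + h^3 + 8*I*h^3 + 8*h^2 + 12*I*h^2 + 12*h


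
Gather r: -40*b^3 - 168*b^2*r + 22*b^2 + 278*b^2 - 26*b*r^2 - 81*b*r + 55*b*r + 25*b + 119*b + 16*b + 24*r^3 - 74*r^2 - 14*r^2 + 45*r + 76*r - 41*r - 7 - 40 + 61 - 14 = -40*b^3 + 300*b^2 + 160*b + 24*r^3 + r^2*(-26*b - 88) + r*(-168*b^2 - 26*b + 80)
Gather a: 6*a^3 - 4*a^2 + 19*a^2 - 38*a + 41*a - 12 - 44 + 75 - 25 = 6*a^3 + 15*a^2 + 3*a - 6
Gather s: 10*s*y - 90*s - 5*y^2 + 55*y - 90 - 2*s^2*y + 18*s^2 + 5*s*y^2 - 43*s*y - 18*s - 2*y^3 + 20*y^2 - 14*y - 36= s^2*(18 - 2*y) + s*(5*y^2 - 33*y - 108) - 2*y^3 + 15*y^2 + 41*y - 126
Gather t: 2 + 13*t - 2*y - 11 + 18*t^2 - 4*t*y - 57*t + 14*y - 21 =18*t^2 + t*(-4*y - 44) + 12*y - 30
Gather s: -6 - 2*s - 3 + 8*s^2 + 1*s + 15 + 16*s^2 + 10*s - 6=24*s^2 + 9*s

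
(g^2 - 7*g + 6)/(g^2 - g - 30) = (g - 1)/(g + 5)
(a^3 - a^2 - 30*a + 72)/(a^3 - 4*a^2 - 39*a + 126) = (a - 4)/(a - 7)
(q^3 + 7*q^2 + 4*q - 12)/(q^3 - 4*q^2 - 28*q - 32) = (q^2 + 5*q - 6)/(q^2 - 6*q - 16)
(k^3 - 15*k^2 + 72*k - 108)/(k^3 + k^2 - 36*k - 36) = (k^2 - 9*k + 18)/(k^2 + 7*k + 6)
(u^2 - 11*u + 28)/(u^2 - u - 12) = (u - 7)/(u + 3)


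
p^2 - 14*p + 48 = (p - 8)*(p - 6)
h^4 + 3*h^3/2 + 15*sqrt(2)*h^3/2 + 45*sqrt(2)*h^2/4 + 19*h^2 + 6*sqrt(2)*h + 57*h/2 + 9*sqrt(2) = (h + 3/2)*(h + sqrt(2)/2)*(h + sqrt(2))*(h + 6*sqrt(2))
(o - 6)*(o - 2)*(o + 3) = o^3 - 5*o^2 - 12*o + 36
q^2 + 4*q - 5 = (q - 1)*(q + 5)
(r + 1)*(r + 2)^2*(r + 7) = r^4 + 12*r^3 + 43*r^2 + 60*r + 28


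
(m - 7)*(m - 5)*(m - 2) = m^3 - 14*m^2 + 59*m - 70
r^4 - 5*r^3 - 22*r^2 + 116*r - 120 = (r - 6)*(r - 2)^2*(r + 5)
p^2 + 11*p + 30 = (p + 5)*(p + 6)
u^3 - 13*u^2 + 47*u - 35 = (u - 7)*(u - 5)*(u - 1)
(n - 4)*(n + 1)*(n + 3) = n^3 - 13*n - 12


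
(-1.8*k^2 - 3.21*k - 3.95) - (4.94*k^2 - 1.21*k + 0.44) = -6.74*k^2 - 2.0*k - 4.39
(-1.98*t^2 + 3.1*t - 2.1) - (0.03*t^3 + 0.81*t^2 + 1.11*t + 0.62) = -0.03*t^3 - 2.79*t^2 + 1.99*t - 2.72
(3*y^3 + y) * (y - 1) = 3*y^4 - 3*y^3 + y^2 - y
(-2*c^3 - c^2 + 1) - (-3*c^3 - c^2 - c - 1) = c^3 + c + 2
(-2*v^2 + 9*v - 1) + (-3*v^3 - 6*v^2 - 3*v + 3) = -3*v^3 - 8*v^2 + 6*v + 2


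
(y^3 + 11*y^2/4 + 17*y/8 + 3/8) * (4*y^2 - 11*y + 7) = 4*y^5 - 59*y^3/4 - 21*y^2/8 + 43*y/4 + 21/8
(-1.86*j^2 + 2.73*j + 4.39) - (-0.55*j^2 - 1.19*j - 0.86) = -1.31*j^2 + 3.92*j + 5.25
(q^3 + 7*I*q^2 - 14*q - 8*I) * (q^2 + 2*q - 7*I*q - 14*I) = q^5 + 2*q^4 + 35*q^3 + 70*q^2 + 90*I*q^2 - 56*q + 180*I*q - 112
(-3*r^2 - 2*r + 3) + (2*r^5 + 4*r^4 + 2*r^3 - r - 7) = 2*r^5 + 4*r^4 + 2*r^3 - 3*r^2 - 3*r - 4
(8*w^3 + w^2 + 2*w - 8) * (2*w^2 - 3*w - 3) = 16*w^5 - 22*w^4 - 23*w^3 - 25*w^2 + 18*w + 24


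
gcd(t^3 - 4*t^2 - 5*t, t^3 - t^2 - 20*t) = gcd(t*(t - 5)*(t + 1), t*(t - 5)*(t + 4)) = t^2 - 5*t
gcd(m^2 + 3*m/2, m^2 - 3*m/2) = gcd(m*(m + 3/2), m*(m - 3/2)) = m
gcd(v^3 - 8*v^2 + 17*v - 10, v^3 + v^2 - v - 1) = v - 1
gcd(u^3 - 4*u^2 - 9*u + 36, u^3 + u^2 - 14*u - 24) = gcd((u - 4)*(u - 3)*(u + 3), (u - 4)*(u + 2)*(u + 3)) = u^2 - u - 12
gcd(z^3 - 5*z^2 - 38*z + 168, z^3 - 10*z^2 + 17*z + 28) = z^2 - 11*z + 28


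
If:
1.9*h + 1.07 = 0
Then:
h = -0.56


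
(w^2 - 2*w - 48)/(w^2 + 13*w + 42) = (w - 8)/(w + 7)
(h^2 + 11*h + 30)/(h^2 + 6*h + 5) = (h + 6)/(h + 1)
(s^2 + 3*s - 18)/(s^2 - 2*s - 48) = (s - 3)/(s - 8)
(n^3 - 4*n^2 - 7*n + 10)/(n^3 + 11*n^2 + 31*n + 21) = (n^3 - 4*n^2 - 7*n + 10)/(n^3 + 11*n^2 + 31*n + 21)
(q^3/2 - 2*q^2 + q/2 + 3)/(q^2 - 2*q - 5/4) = 2*(-q^3 + 4*q^2 - q - 6)/(-4*q^2 + 8*q + 5)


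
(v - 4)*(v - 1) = v^2 - 5*v + 4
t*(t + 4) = t^2 + 4*t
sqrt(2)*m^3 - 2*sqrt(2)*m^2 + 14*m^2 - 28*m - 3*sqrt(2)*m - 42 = (m - 3)*(m + 7*sqrt(2))*(sqrt(2)*m + sqrt(2))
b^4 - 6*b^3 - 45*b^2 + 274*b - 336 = (b - 8)*(b - 3)*(b - 2)*(b + 7)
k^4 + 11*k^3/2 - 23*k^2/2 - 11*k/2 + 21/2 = (k - 3/2)*(k - 1)*(k + 1)*(k + 7)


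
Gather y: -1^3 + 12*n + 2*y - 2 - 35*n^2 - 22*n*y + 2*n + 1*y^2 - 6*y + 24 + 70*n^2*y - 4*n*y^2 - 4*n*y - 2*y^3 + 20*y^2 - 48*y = -35*n^2 + 14*n - 2*y^3 + y^2*(21 - 4*n) + y*(70*n^2 - 26*n - 52) + 21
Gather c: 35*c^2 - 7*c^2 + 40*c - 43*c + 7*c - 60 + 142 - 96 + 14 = 28*c^2 + 4*c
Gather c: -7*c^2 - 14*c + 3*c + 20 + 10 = -7*c^2 - 11*c + 30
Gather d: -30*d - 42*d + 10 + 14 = 24 - 72*d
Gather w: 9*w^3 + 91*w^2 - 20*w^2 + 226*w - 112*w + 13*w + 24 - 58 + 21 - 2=9*w^3 + 71*w^2 + 127*w - 15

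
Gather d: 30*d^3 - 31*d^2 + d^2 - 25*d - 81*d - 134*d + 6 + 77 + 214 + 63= 30*d^3 - 30*d^2 - 240*d + 360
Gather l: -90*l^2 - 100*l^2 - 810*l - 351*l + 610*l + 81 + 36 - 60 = -190*l^2 - 551*l + 57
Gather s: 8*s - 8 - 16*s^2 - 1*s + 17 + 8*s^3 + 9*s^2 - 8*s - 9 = 8*s^3 - 7*s^2 - s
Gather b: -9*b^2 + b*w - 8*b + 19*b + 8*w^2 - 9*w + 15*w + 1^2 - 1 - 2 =-9*b^2 + b*(w + 11) + 8*w^2 + 6*w - 2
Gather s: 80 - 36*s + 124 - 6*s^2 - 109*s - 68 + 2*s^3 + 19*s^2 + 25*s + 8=2*s^3 + 13*s^2 - 120*s + 144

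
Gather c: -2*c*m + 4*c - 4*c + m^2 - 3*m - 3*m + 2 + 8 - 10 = -2*c*m + m^2 - 6*m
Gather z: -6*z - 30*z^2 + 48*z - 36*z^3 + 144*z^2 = -36*z^3 + 114*z^2 + 42*z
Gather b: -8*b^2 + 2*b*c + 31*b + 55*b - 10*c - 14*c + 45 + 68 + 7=-8*b^2 + b*(2*c + 86) - 24*c + 120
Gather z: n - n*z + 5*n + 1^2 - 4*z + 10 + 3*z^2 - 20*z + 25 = 6*n + 3*z^2 + z*(-n - 24) + 36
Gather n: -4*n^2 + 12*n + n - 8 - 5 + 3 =-4*n^2 + 13*n - 10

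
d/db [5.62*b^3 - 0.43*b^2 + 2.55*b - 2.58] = 16.86*b^2 - 0.86*b + 2.55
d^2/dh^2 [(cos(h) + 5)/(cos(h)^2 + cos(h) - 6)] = (-9*(1 - cos(2*h))^2*cos(h) - 19*(1 - cos(2*h))^2 - 145*cos(h) - 278*cos(2*h) - 57*cos(3*h) + 2*cos(5*h) + 126)/(4*(cos(h) - 2)^3*(cos(h) + 3)^3)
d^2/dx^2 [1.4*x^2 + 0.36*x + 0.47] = 2.80000000000000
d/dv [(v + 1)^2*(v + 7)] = 3*(v + 1)*(v + 5)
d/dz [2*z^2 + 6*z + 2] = 4*z + 6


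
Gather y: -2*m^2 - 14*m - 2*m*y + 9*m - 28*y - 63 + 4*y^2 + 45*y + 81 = -2*m^2 - 5*m + 4*y^2 + y*(17 - 2*m) + 18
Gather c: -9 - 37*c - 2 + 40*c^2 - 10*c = 40*c^2 - 47*c - 11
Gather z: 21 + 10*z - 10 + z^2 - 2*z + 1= z^2 + 8*z + 12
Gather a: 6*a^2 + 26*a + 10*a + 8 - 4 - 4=6*a^2 + 36*a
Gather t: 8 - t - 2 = 6 - t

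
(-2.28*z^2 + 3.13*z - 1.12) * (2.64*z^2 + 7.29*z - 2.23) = -6.0192*z^4 - 8.358*z^3 + 24.9453*z^2 - 15.1447*z + 2.4976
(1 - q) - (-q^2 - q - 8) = q^2 + 9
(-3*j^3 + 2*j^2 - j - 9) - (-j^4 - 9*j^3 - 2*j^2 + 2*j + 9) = j^4 + 6*j^3 + 4*j^2 - 3*j - 18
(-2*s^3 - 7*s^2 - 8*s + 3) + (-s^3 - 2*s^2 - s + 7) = -3*s^3 - 9*s^2 - 9*s + 10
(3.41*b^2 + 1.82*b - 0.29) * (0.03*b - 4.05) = 0.1023*b^3 - 13.7559*b^2 - 7.3797*b + 1.1745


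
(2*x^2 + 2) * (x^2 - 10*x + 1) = 2*x^4 - 20*x^3 + 4*x^2 - 20*x + 2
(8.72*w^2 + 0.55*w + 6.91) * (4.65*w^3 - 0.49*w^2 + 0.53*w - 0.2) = 40.548*w^5 - 1.7153*w^4 + 36.4836*w^3 - 4.8384*w^2 + 3.5523*w - 1.382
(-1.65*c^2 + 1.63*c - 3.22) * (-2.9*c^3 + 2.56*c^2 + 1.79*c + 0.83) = 4.785*c^5 - 8.951*c^4 + 10.5573*c^3 - 6.695*c^2 - 4.4109*c - 2.6726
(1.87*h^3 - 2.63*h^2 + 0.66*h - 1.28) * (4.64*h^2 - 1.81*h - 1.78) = 8.6768*h^5 - 15.5879*h^4 + 4.4941*h^3 - 2.4524*h^2 + 1.142*h + 2.2784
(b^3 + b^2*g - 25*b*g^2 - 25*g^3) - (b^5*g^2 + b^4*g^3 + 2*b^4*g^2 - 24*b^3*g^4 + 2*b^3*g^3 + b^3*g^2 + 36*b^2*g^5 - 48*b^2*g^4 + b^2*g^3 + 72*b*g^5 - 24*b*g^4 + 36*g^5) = -b^5*g^2 - b^4*g^3 - 2*b^4*g^2 + 24*b^3*g^4 - 2*b^3*g^3 - b^3*g^2 + b^3 - 36*b^2*g^5 + 48*b^2*g^4 - b^2*g^3 + b^2*g - 72*b*g^5 + 24*b*g^4 - 25*b*g^2 - 36*g^5 - 25*g^3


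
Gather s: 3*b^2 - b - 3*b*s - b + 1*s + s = 3*b^2 - 2*b + s*(2 - 3*b)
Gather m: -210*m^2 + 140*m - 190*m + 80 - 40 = -210*m^2 - 50*m + 40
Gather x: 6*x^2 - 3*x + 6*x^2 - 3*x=12*x^2 - 6*x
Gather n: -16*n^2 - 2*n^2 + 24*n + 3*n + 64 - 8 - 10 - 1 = -18*n^2 + 27*n + 45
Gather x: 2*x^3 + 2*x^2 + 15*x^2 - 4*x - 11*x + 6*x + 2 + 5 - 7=2*x^3 + 17*x^2 - 9*x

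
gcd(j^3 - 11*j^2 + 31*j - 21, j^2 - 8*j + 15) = j - 3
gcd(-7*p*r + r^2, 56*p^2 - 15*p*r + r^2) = 7*p - r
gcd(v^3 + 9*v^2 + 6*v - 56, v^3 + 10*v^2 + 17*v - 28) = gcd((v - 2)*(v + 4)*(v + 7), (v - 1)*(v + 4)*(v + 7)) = v^2 + 11*v + 28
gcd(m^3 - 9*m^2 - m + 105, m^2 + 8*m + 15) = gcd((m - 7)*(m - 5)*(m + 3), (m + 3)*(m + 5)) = m + 3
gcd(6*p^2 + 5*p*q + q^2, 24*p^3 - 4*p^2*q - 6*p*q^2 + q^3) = 2*p + q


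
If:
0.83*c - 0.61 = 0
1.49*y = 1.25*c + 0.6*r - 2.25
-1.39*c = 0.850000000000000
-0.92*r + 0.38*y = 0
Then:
No Solution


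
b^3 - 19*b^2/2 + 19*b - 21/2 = (b - 7)*(b - 3/2)*(b - 1)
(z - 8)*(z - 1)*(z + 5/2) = z^3 - 13*z^2/2 - 29*z/2 + 20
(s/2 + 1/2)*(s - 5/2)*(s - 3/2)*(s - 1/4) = s^4/2 - 13*s^3/8 + s^2/4 + 61*s/32 - 15/32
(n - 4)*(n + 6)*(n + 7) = n^3 + 9*n^2 - 10*n - 168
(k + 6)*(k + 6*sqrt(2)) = k^2 + 6*k + 6*sqrt(2)*k + 36*sqrt(2)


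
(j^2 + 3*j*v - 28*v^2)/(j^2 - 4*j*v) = (j + 7*v)/j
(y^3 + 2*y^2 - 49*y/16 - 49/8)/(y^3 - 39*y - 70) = (y^2 - 49/16)/(y^2 - 2*y - 35)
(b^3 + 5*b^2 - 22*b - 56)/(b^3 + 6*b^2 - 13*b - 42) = (b - 4)/(b - 3)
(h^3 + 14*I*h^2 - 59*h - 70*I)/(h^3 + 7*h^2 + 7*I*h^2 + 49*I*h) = (h^2 + 7*I*h - 10)/(h*(h + 7))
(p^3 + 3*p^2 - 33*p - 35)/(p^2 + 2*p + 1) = (p^2 + 2*p - 35)/(p + 1)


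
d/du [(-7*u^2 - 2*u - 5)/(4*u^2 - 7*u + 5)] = 3*(19*u^2 - 10*u - 15)/(16*u^4 - 56*u^3 + 89*u^2 - 70*u + 25)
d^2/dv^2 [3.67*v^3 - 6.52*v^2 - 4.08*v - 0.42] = 22.02*v - 13.04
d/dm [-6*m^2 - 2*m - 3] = -12*m - 2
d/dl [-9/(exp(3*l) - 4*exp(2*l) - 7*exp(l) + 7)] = (27*exp(2*l) - 72*exp(l) - 63)*exp(l)/(exp(3*l) - 4*exp(2*l) - 7*exp(l) + 7)^2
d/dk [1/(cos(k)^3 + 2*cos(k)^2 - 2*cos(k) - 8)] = (3*cos(k)^2 + 4*cos(k) - 2)*sin(k)/(cos(k)^3 + 2*cos(k)^2 - 2*cos(k) - 8)^2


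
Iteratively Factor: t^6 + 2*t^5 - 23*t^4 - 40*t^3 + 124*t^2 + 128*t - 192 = (t - 1)*(t^5 + 3*t^4 - 20*t^3 - 60*t^2 + 64*t + 192) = (t - 2)*(t - 1)*(t^4 + 5*t^3 - 10*t^2 - 80*t - 96) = (t - 2)*(t - 1)*(t + 2)*(t^3 + 3*t^2 - 16*t - 48) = (t - 2)*(t - 1)*(t + 2)*(t + 3)*(t^2 - 16) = (t - 4)*(t - 2)*(t - 1)*(t + 2)*(t + 3)*(t + 4)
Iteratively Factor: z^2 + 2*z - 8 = (z + 4)*(z - 2)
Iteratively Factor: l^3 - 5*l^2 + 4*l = (l - 1)*(l^2 - 4*l) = (l - 4)*(l - 1)*(l)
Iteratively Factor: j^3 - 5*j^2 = (j - 5)*(j^2) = j*(j - 5)*(j)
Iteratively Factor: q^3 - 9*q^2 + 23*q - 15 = (q - 1)*(q^2 - 8*q + 15) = (q - 3)*(q - 1)*(q - 5)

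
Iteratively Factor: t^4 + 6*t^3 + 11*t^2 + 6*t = (t)*(t^3 + 6*t^2 + 11*t + 6) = t*(t + 2)*(t^2 + 4*t + 3) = t*(t + 1)*(t + 2)*(t + 3)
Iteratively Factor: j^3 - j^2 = (j)*(j^2 - j) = j*(j - 1)*(j)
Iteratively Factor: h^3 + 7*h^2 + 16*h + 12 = (h + 2)*(h^2 + 5*h + 6) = (h + 2)^2*(h + 3)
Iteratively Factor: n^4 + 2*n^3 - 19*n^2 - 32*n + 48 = (n + 3)*(n^3 - n^2 - 16*n + 16) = (n - 1)*(n + 3)*(n^2 - 16) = (n - 4)*(n - 1)*(n + 3)*(n + 4)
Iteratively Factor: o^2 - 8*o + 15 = (o - 3)*(o - 5)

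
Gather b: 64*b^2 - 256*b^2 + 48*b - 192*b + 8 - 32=-192*b^2 - 144*b - 24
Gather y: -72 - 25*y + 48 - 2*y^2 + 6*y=-2*y^2 - 19*y - 24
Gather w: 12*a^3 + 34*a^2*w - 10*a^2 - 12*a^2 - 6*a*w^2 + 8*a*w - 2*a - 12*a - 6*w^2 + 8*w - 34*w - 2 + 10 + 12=12*a^3 - 22*a^2 - 14*a + w^2*(-6*a - 6) + w*(34*a^2 + 8*a - 26) + 20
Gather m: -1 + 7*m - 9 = 7*m - 10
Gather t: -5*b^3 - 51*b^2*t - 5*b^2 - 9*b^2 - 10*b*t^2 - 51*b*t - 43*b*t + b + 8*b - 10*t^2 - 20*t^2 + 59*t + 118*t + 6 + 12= -5*b^3 - 14*b^2 + 9*b + t^2*(-10*b - 30) + t*(-51*b^2 - 94*b + 177) + 18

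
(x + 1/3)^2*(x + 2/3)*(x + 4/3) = x^4 + 8*x^3/3 + 7*x^2/3 + 22*x/27 + 8/81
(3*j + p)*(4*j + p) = 12*j^2 + 7*j*p + p^2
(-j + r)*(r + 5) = -j*r - 5*j + r^2 + 5*r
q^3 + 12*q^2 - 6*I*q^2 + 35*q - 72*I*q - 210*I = (q + 5)*(q + 7)*(q - 6*I)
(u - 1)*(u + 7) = u^2 + 6*u - 7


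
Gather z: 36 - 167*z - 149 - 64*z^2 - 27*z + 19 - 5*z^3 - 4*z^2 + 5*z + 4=-5*z^3 - 68*z^2 - 189*z - 90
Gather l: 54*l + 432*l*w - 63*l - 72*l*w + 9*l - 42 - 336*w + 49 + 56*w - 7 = 360*l*w - 280*w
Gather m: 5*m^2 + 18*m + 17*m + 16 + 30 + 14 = 5*m^2 + 35*m + 60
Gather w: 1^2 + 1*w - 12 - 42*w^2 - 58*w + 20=-42*w^2 - 57*w + 9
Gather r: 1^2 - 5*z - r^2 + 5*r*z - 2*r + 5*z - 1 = -r^2 + r*(5*z - 2)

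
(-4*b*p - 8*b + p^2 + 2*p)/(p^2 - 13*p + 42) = (-4*b*p - 8*b + p^2 + 2*p)/(p^2 - 13*p + 42)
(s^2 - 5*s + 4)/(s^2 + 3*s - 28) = (s - 1)/(s + 7)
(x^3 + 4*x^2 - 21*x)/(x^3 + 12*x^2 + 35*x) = (x - 3)/(x + 5)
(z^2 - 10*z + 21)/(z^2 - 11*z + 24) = (z - 7)/(z - 8)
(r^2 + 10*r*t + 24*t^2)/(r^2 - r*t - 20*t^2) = (r + 6*t)/(r - 5*t)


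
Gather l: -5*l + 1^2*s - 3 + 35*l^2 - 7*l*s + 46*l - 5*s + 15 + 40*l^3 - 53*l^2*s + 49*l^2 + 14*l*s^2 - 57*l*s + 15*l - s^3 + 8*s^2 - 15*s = 40*l^3 + l^2*(84 - 53*s) + l*(14*s^2 - 64*s + 56) - s^3 + 8*s^2 - 19*s + 12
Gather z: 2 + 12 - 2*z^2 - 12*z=-2*z^2 - 12*z + 14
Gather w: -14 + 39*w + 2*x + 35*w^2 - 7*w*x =35*w^2 + w*(39 - 7*x) + 2*x - 14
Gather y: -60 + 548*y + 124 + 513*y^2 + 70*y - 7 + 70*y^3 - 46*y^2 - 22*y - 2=70*y^3 + 467*y^2 + 596*y + 55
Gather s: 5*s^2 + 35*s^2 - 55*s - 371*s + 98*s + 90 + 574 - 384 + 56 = 40*s^2 - 328*s + 336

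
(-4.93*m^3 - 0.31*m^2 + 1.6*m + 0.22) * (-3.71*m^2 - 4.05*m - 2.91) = 18.2903*m^5 + 21.1166*m^4 + 9.6658*m^3 - 6.3941*m^2 - 5.547*m - 0.6402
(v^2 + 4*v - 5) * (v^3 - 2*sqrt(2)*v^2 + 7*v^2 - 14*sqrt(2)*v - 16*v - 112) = v^5 - 2*sqrt(2)*v^4 + 11*v^4 - 22*sqrt(2)*v^3 + 7*v^3 - 211*v^2 - 46*sqrt(2)*v^2 - 368*v + 70*sqrt(2)*v + 560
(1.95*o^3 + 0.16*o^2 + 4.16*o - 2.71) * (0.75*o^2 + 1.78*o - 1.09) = 1.4625*o^5 + 3.591*o^4 + 1.2793*o^3 + 5.1979*o^2 - 9.3582*o + 2.9539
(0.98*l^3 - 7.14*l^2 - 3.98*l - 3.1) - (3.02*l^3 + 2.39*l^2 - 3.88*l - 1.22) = -2.04*l^3 - 9.53*l^2 - 0.1*l - 1.88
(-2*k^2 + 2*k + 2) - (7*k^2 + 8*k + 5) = -9*k^2 - 6*k - 3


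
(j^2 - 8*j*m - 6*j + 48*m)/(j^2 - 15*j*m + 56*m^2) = (j - 6)/(j - 7*m)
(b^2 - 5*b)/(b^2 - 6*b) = (b - 5)/(b - 6)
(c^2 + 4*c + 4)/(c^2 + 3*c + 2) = (c + 2)/(c + 1)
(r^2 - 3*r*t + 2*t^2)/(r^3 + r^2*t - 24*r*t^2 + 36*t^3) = (r - t)/(r^2 + 3*r*t - 18*t^2)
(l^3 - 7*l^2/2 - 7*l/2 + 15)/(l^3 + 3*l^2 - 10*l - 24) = (l - 5/2)/(l + 4)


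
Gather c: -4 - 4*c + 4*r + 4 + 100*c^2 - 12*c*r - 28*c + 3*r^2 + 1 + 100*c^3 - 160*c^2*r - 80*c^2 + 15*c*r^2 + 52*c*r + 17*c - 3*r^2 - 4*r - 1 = 100*c^3 + c^2*(20 - 160*r) + c*(15*r^2 + 40*r - 15)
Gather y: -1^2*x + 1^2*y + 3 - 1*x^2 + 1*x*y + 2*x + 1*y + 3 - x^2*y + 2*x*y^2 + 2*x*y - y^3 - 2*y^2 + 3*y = -x^2 + x - y^3 + y^2*(2*x - 2) + y*(-x^2 + 3*x + 5) + 6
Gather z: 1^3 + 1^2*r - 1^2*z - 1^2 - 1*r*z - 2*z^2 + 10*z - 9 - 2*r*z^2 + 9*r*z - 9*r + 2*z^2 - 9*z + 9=-2*r*z^2 + 8*r*z - 8*r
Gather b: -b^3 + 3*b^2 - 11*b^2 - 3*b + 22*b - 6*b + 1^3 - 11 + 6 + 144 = -b^3 - 8*b^2 + 13*b + 140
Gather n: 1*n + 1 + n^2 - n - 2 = n^2 - 1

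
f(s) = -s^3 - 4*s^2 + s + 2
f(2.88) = -52.19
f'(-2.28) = 3.64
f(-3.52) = -7.47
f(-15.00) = 2462.00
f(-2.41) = -9.64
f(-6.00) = 68.00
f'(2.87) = -46.67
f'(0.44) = -3.10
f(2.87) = -51.72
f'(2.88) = -46.92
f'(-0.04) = 1.32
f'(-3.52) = -8.01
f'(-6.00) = -59.00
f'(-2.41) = 2.86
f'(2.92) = -47.94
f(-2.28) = -9.22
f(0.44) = 1.58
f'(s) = -3*s^2 - 8*s + 1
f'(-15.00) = -554.00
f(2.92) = -54.08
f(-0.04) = 1.95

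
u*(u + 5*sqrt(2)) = u^2 + 5*sqrt(2)*u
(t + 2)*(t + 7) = t^2 + 9*t + 14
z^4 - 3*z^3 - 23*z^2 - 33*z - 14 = (z - 7)*(z + 1)^2*(z + 2)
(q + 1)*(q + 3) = q^2 + 4*q + 3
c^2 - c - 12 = (c - 4)*(c + 3)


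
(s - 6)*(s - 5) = s^2 - 11*s + 30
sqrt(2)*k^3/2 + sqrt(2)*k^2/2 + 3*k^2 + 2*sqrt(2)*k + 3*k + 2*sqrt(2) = (k + sqrt(2))*(k + 2*sqrt(2))*(sqrt(2)*k/2 + sqrt(2)/2)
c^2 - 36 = (c - 6)*(c + 6)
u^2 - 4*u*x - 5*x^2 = (u - 5*x)*(u + x)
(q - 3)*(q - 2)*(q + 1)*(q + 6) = q^4 + 2*q^3 - 23*q^2 + 12*q + 36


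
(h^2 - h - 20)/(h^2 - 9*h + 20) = (h + 4)/(h - 4)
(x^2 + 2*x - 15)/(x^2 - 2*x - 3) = (x + 5)/(x + 1)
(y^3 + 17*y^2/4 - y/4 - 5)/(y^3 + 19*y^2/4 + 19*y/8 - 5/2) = 2*(y - 1)/(2*y - 1)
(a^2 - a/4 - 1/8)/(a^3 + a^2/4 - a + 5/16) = 2*(4*a + 1)/(8*a^2 + 6*a - 5)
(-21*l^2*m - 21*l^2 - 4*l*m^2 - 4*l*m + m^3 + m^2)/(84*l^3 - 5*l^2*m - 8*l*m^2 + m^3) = (-m - 1)/(4*l - m)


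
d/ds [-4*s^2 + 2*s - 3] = 2 - 8*s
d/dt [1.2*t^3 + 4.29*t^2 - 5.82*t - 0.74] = 3.6*t^2 + 8.58*t - 5.82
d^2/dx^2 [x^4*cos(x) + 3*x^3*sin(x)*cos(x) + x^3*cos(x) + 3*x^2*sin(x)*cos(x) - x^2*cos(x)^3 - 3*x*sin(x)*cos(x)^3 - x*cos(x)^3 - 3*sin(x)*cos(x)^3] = -x^4*cos(x) - 8*x^3*sin(x) - 6*x^3*sin(2*x) - x^3*cos(x) - 6*x^2*sin(x) - 6*x^2*sin(2*x) + 51*x^2*cos(x)/4 + 18*x^2*cos(2*x) + 9*x^2*cos(3*x)/4 + 3*x*sin(x) + 12*x*sin(2*x) + 3*x*sin(3*x) + 6*x*sin(4*x) + 27*x*cos(x)/4 + 12*x*cos(2*x) + 9*x*cos(3*x)/4 + 3*sin(x)/2 + 6*sin(2*x) + 3*sin(3*x)/2 + 6*sin(4*x) - 3*cos(x)/2 - 6*cos(2*x)^2 - 3*cos(2*x) - cos(3*x)/2 + 3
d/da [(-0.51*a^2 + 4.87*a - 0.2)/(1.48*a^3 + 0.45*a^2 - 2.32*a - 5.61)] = (0.7548*a^4 - 14.4152*a^3 - 0.1203*a^2 + 5.9022*a - 27.7847)/(2.1904*a^6 + 1.332*a^5 - 6.6647*a^4 - 18.6936*a^3 + 0.333399999999999*a^2 + 26.0304*a + 31.4721)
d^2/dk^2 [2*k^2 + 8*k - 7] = 4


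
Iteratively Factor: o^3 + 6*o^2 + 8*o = (o + 4)*(o^2 + 2*o) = (o + 2)*(o + 4)*(o)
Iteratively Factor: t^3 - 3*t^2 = (t)*(t^2 - 3*t) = t*(t - 3)*(t)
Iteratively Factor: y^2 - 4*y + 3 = (y - 3)*(y - 1)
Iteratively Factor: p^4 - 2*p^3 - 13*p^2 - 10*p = (p)*(p^3 - 2*p^2 - 13*p - 10) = p*(p - 5)*(p^2 + 3*p + 2) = p*(p - 5)*(p + 1)*(p + 2)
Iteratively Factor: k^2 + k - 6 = (k - 2)*(k + 3)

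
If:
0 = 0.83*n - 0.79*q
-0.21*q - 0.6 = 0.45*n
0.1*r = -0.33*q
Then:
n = -0.89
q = -0.94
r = 3.10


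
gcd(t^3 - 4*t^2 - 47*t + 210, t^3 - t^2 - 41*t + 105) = t^2 + 2*t - 35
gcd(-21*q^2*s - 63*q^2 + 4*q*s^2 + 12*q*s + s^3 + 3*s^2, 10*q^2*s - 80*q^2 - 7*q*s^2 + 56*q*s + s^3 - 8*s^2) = 1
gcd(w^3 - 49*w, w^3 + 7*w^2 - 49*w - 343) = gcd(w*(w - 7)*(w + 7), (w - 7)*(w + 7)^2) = w^2 - 49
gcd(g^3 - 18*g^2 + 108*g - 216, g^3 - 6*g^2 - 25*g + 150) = g - 6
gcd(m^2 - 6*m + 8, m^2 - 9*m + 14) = m - 2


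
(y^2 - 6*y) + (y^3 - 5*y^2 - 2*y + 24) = y^3 - 4*y^2 - 8*y + 24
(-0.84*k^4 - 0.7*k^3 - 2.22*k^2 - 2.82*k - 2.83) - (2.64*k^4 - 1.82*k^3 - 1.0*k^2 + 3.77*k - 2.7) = -3.48*k^4 + 1.12*k^3 - 1.22*k^2 - 6.59*k - 0.13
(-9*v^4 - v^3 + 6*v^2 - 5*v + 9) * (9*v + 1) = -81*v^5 - 18*v^4 + 53*v^3 - 39*v^2 + 76*v + 9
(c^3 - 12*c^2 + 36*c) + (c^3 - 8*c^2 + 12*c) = 2*c^3 - 20*c^2 + 48*c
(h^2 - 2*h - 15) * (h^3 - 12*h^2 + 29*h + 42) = h^5 - 14*h^4 + 38*h^3 + 164*h^2 - 519*h - 630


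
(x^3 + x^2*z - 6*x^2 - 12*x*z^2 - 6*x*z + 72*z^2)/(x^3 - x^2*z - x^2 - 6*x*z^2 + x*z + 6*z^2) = (x^2 + 4*x*z - 6*x - 24*z)/(x^2 + 2*x*z - x - 2*z)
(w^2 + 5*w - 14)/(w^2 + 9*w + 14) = (w - 2)/(w + 2)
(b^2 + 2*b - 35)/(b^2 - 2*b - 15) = (b + 7)/(b + 3)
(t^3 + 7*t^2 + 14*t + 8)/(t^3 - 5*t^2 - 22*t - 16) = (t + 4)/(t - 8)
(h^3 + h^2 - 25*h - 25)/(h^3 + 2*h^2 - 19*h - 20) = (h - 5)/(h - 4)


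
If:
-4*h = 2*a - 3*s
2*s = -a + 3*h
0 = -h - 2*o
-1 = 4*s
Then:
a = -1/40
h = -7/40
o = 7/80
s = -1/4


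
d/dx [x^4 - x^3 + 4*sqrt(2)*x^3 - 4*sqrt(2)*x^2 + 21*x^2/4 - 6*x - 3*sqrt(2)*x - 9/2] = 4*x^3 - 3*x^2 + 12*sqrt(2)*x^2 - 8*sqrt(2)*x + 21*x/2 - 6 - 3*sqrt(2)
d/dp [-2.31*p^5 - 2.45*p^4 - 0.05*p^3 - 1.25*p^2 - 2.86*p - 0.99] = -11.55*p^4 - 9.8*p^3 - 0.15*p^2 - 2.5*p - 2.86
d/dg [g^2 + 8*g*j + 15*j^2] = 2*g + 8*j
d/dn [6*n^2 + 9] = 12*n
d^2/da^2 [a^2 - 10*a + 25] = 2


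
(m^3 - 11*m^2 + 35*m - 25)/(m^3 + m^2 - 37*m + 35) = (m - 5)/(m + 7)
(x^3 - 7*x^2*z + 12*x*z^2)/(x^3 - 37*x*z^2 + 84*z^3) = x/(x + 7*z)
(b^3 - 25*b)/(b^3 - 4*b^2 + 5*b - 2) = b*(b^2 - 25)/(b^3 - 4*b^2 + 5*b - 2)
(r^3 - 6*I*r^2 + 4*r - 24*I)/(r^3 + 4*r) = (r - 6*I)/r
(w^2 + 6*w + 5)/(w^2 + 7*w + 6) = (w + 5)/(w + 6)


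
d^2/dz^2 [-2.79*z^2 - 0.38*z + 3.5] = -5.58000000000000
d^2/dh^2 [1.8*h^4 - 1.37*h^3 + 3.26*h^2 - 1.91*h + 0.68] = 21.6*h^2 - 8.22*h + 6.52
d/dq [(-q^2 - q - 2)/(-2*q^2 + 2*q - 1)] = (-4*q^2 - 6*q + 5)/(4*q^4 - 8*q^3 + 8*q^2 - 4*q + 1)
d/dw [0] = 0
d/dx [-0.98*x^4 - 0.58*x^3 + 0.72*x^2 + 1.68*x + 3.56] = -3.92*x^3 - 1.74*x^2 + 1.44*x + 1.68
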